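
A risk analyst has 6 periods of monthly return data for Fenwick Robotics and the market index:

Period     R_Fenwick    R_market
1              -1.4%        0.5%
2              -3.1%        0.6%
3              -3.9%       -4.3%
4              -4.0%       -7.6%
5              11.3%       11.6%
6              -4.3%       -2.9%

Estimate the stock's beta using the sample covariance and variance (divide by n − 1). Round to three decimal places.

Mean R_i = (-1.4 − 3.1 − 3.9 − 4.0 + 11.3 − 4.3) / 6 = -0.9000%
Mean R_m = (0.5 + 0.6 − 4.3 − 7.6 + 11.6 − 2.9) / 6 = -0.3500%
Σ(R_i − R̄_i)(R_m − R̄_m) = 186.2700  ⇒  Cov = 186.2700 / 5 = 37.2540
Σ(R_m − R̄_m)² = 219.0950  ⇒  Var(R_m) = 219.0950 / 5 = 43.8190
β = Cov / Var(R_m) = 37.2540 / 43.8190 = 0.8502

0.850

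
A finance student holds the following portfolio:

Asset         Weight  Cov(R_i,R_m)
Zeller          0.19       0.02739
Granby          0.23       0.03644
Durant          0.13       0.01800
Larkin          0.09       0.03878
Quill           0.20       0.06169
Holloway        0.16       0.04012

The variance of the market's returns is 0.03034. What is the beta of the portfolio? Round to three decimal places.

β_Zeller = 0.02739 / 0.03034 = 0.9028
β_Granby = 0.03644 / 0.03034 = 1.2011
β_Durant = 0.01800 / 0.03034 = 0.5933
β_Larkin = 0.03878 / 0.03034 = 1.2782
β_Quill = 0.06169 / 0.03034 = 2.0333
β_Holloway = 0.04012 / 0.03034 = 1.3223
β_P = Σ w_i β_i = 0.19×0.9028 + 0.23×1.2011 + 0.13×0.5933 + 0.09×1.2782 + 0.20×2.0333 + 0.16×1.3223 = 1.2582

1.258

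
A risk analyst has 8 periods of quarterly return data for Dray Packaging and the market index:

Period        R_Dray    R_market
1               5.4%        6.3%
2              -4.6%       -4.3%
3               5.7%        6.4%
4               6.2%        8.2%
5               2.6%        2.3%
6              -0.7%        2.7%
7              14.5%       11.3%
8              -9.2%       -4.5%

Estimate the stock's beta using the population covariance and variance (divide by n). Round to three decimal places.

1.238

Mean R_i = (5.4 − 4.6 + 5.7 + 6.2 + 2.6 − 0.7 + 14.5 − 9.2) / 8 = 2.4875%
Mean R_m = (6.3 − 4.3 + 6.4 + 8.2 + 2.3 + 2.7 + 11.3 − 4.5) / 8 = 3.5500%
Σ(R_i − R̄_i)(R_m − R̄_m) = 279.8150  ⇒  Cov = 279.8150 / 8 = 34.9769
Σ(R_m − R̄_m)² = 226.0800  ⇒  Var(R_m) = 226.0800 / 8 = 28.2600
β = Cov / Var(R_m) = 34.9769 / 28.2600 = 1.2377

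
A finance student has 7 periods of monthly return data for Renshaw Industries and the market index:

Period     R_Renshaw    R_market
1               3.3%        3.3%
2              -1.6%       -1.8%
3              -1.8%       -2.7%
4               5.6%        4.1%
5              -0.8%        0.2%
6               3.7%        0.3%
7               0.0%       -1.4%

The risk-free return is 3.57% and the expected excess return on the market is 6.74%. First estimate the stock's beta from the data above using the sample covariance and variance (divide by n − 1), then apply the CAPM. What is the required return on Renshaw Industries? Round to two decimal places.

Mean R_i = (3.3 − 1.6 − 1.8 + 5.6 − 0.8 + 3.7 + 0.0) / 7 = 1.2000%
Mean R_m = (3.3 − 1.8 − 2.7 + 4.1 + 0.2 + 0.3 − 1.4) / 7 = 0.2857%
Σ(R_i − R̄_i)(R_m − R̄_m) = 40.1400  ⇒  Cov = 40.1400 / 6 = 6.6900
Σ(R_m − R̄_m)² = 39.7486  ⇒  Var(R_m) = 39.7486 / 6 = 6.6248
β = Cov / Var(R_m) = 6.6900 / 6.6248 = 1.0098
E(R) = R_f + β × MRP = 3.57% + 1.0098 × 6.74% = 10.38%

10.38%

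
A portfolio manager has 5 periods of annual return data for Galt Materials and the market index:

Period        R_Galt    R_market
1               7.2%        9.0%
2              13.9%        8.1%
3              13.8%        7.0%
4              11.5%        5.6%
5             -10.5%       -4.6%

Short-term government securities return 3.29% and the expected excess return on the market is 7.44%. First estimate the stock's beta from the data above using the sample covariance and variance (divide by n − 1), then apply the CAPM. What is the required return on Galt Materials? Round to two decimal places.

Mean R_i = (7.2 + 13.9 + 13.8 + 11.5 − 10.5) / 5 = 7.1800%
Mean R_m = (9.0 + 8.1 + 7.0 + 5.6 − 4.6) / 5 = 5.0200%
Σ(R_i − R̄_i)(R_m − R̄_m) = 206.4720  ⇒  Cov = 206.4720 / 4 = 51.6180
Σ(R_m − R̄_m)² = 122.1280  ⇒  Var(R_m) = 122.1280 / 4 = 30.5320
β = Cov / Var(R_m) = 51.6180 / 30.5320 = 1.6906
E(R) = R_f + β × MRP = 3.29% + 1.6906 × 7.44% = 15.87%

15.87%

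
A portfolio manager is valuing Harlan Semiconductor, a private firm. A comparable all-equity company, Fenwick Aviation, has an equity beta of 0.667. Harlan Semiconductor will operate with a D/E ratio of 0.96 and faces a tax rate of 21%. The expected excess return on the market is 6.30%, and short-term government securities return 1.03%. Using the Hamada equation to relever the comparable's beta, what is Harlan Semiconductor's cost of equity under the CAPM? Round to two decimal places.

β_L = β_U × [1 + (1 − t)(D/E)] = 0.667 × [1 + (1 − 0.21) × 0.96]
    = 0.667 × [1 + 0.79 × 0.96] = 0.667 × 1.7584 = 1.1729
E(R) = R_f + β_L × MRP = 1.03% + 1.1729 × 6.30% = 8.42%

8.42%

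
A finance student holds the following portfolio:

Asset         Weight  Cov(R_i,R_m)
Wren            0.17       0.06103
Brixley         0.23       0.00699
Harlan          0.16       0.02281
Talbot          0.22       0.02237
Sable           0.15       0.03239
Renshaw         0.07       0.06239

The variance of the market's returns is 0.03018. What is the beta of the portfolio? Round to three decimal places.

0.987

β_Wren = 0.06103 / 0.03018 = 2.0222
β_Brixley = 0.00699 / 0.03018 = 0.2316
β_Harlan = 0.02281 / 0.03018 = 0.7558
β_Talbot = 0.02237 / 0.03018 = 0.7412
β_Sable = 0.03239 / 0.03018 = 1.0732
β_Renshaw = 0.06239 / 0.03018 = 2.0673
β_P = Σ w_i β_i = 0.17×2.0222 + 0.23×0.2316 + 0.16×0.7558 + 0.22×0.7412 + 0.15×1.0732 + 0.07×2.0673 = 0.9867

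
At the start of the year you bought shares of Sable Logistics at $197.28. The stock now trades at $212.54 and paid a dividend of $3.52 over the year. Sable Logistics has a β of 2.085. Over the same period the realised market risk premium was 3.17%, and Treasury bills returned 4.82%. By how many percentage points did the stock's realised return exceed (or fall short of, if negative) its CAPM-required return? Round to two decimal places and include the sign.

-1.91%

Realised HPR = (P1 + D1 − P0) / P0 = (212.54 + 3.52 − 197.28) / 197.28 = 18.78 / 197.28 = 9.5195%
CAPM required = R_f + β·MRP = 4.82% + 2.085 × 3.17% = 11.42945%
α = realised − required = 9.5195% − 11.42945% = -1.91%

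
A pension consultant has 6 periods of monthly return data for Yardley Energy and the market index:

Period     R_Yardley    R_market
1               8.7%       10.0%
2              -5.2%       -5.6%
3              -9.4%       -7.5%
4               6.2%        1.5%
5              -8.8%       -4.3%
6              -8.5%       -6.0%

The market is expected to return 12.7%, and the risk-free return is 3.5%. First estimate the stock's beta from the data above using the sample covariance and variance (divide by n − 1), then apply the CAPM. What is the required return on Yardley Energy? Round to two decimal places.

Mean R_i = (8.7 − 5.2 − 9.4 + 6.2 − 8.8 − 8.5) / 6 = -2.8333%
Mean R_m = (10.0 − 5.6 − 7.5 + 1.5 − 4.3 − 6.0) / 6 = -1.9833%
Σ(R_i − R̄_i)(R_m − R̄_m) = 251.0433  ⇒  Cov = 251.0433 / 5 = 50.2087
Σ(R_m − R̄_m)² = 220.7483  ⇒  Var(R_m) = 220.7483 / 5 = 44.1497
β = Cov / Var(R_m) = 50.2087 / 44.1497 = 1.1372
MRP = 12.7% − 3.5% = 9.20%
E(R) = R_f + β × MRP = 3.5% + 1.1372 × 9.2% = 13.96%

13.96%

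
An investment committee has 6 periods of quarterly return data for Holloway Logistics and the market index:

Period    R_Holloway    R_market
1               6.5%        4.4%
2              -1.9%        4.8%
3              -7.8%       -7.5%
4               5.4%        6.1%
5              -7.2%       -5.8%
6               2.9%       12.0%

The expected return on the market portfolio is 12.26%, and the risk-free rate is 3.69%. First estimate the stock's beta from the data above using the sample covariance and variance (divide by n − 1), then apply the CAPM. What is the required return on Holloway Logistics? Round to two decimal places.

Mean R_i = (6.5 − 1.9 − 7.8 + 5.4 − 7.2 + 2.9) / 6 = -0.3500%
Mean R_m = (4.4 + 4.8 − 7.5 + 6.1 − 5.8 + 12.0) / 6 = 2.3333%
Σ(R_i − R̄_i)(R_m − R̄_m) = 192.3800  ⇒  Cov = 192.3800 / 5 = 38.4760
Σ(R_m − R̄_m)² = 280.8333  ⇒  Var(R_m) = 280.8333 / 5 = 56.1667
β = Cov / Var(R_m) = 38.4760 / 56.1667 = 0.6850
MRP = 12.26% − 3.69% = 8.57%
E(R) = R_f + β × MRP = 3.69% + 0.6850 × 8.57% = 9.56%

9.56%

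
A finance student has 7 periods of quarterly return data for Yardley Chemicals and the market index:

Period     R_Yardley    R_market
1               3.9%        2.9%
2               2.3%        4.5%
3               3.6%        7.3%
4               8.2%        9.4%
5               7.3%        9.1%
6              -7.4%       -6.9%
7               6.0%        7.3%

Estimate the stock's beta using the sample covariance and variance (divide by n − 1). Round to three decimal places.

0.890

Mean R_i = (3.9 + 2.3 + 3.6 + 8.2 + 7.3 − 7.4 + 6.0) / 7 = 3.4143%
Mean R_m = (2.9 + 4.5 + 7.3 + 9.4 + 9.1 − 6.9 + 7.3) / 7 = 4.8000%
Σ(R_i − R̄_i)(R_m − R̄_m) = 171.5900  ⇒  Cov = 171.5900 / 6 = 28.5983
Σ(R_m − R̄_m)² = 192.7400  ⇒  Var(R_m) = 192.7400 / 6 = 32.1233
β = Cov / Var(R_m) = 28.5983 / 32.1233 = 0.8903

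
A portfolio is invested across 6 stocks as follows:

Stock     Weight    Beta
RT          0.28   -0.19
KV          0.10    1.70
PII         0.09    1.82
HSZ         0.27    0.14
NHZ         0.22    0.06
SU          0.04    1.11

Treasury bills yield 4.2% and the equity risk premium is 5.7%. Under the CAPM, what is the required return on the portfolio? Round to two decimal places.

β_P = Σ w_i β_i = 0.28×-0.19 + 0.10×1.70 + 0.09×1.82 + 0.27×0.14 + 0.22×0.06 + 0.04×1.11 = 0.3760
E(R_P) = R_f + β_P × MRP = 4.2% + 0.3760 × 5.7% = 6.34%

6.34%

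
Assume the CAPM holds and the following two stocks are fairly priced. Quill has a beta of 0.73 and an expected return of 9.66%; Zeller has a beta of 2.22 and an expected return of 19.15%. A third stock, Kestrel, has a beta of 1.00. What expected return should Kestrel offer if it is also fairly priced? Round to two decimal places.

11.38%

MRP (SML slope) = (19.15% − 9.66%) / (2.22 − 0.73) = 9.49% / 1.49 = 6.3691%
R_f (intercept) = 9.66% − 0.73 × 6.3691% = 5.0106%
E(R_Kestrel) = R_f + β × MRP = 5.0106% + 1.00 × 6.3691% = 11.38%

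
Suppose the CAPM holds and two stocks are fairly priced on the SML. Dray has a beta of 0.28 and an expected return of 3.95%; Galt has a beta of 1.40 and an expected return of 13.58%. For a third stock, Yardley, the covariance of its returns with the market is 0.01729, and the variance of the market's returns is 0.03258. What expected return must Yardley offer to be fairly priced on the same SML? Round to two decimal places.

MRP = (13.58% − 3.95%) / (1.40 − 0.28) = 8.5982%
R_f = 3.95% − 0.28 × 8.5982% = 1.5425%
β_Yardley = Cov / Var(R_m) = 0.01729 / 0.03258 = 0.5307
E(R_Yardley) = R_f + β × MRP = 1.5425% + 0.5307 × 8.5982% = 6.11%

6.11%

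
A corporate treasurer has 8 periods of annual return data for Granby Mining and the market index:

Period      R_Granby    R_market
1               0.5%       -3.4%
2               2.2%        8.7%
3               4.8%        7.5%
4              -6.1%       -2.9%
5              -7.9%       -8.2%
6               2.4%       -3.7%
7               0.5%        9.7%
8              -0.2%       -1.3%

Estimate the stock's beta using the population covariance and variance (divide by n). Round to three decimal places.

Mean R_i = (0.5 + 2.2 + 4.8 − 6.1 − 7.9 + 2.4 + 0.5 − 0.2) / 8 = -0.4750%
Mean R_m = (-3.4 + 8.7 + 7.5 − 2.9 − 8.2 − 3.7 + 9.7 − 1.3) / 8 = 0.8000%
Σ(R_i − R̄_i)(R_m − R̄_m) = 135.1800  ⇒  Cov = 135.1800 / 8 = 16.8975
Σ(R_m − R̄_m)² = 323.5000  ⇒  Var(R_m) = 323.5000 / 8 = 40.4375
β = Cov / Var(R_m) = 16.8975 / 40.4375 = 0.4179

0.418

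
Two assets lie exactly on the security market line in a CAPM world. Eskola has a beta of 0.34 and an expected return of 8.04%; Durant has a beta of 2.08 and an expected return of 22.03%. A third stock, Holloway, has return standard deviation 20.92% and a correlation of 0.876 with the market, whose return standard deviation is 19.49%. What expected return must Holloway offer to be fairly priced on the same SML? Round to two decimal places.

12.87%

MRP = (22.03% − 8.04%) / (2.08 − 0.34) = 8.0402%
R_f = 8.04% − 0.34 × 8.0402% = 5.3063%
β_Holloway = ρ·σ_i/σ_m = 0.876 × 20.92 / 19.49 = 0.9403
E(R_Holloway) = R_f + β × MRP = 5.3063% + 0.9403 × 8.0402% = 12.87%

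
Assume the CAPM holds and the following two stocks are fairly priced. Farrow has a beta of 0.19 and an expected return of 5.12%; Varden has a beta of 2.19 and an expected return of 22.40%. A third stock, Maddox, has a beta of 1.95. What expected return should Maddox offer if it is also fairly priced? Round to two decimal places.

MRP (SML slope) = (22.40% − 5.12%) / (2.19 − 0.19) = 17.28% / 2.00 = 8.6400%
R_f (intercept) = 5.12% − 0.19 × 8.6400% = 3.4784%
E(R_Maddox) = R_f + β × MRP = 3.4784% + 1.95 × 8.6400% = 20.33%

20.33%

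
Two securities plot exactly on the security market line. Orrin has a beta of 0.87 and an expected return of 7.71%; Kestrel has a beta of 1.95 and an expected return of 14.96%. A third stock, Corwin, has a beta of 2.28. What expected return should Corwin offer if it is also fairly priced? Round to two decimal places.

17.18%

MRP (SML slope) = (14.96% − 7.71%) / (1.95 − 0.87) = 7.25% / 1.08 = 6.7130%
R_f (intercept) = 7.71% − 0.87 × 6.7130% = 1.8697%
E(R_Corwin) = R_f + β × MRP = 1.8697% + 2.28 × 6.7130% = 17.18%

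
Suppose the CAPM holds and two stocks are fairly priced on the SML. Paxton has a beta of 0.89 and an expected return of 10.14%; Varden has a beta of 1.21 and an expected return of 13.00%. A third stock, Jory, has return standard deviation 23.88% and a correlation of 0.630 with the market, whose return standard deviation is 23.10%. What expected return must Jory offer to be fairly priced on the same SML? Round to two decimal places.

MRP = (13.00% − 10.14%) / (1.21 − 0.89) = 8.9375%
R_f = 10.14% − 0.89 × 8.9375% = 2.1856%
β_Jory = ρ·σ_i/σ_m = 0.630 × 23.88 / 23.10 = 0.6513
E(R_Jory) = R_f + β × MRP = 2.1856% + 0.6513 × 8.9375% = 8.01%

8.01%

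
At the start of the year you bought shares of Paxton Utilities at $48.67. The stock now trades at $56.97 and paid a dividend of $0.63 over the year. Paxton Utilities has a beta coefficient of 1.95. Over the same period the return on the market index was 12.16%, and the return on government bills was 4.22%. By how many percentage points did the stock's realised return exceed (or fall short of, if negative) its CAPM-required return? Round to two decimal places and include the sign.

-1.35%

Realised HPR = (P1 + D1 − P0) / P0 = (56.97 + 0.63 − 48.67) / 48.67 = 8.93 / 48.67 = 18.3481%
MRP = 12.16% − 4.22% = 7.94%
CAPM required = R_f + β·MRP = 4.22% + 1.95 × 7.94% = 19.7030%
α = realised − required = 18.3481% − 19.7030% = -1.35%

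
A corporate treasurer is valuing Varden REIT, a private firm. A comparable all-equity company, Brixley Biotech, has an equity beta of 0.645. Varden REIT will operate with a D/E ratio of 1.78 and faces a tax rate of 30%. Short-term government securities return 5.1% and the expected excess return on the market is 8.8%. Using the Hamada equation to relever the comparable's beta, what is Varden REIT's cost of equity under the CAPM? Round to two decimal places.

17.85%

β_L = β_U × [1 + (1 − t)(D/E)] = 0.645 × [1 + (1 − 0.30) × 1.78]
    = 0.645 × [1 + 0.70 × 1.78] = 0.645 × 2.2460 = 1.4487
E(R) = R_f + β_L × MRP = 5.1% + 1.4487 × 8.8% = 17.85%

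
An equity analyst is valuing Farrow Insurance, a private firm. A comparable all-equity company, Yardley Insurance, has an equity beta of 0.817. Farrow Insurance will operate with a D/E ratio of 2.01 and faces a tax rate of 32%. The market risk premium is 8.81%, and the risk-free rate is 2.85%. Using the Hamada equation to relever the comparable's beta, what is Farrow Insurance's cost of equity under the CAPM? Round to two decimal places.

19.89%

β_L = β_U × [1 + (1 − t)(D/E)] = 0.817 × [1 + (1 − 0.32) × 2.01]
    = 0.817 × [1 + 0.68 × 2.01] = 0.817 × 2.3668 = 1.9337
E(R) = R_f + β_L × MRP = 2.85% + 1.9337 × 8.81% = 19.89%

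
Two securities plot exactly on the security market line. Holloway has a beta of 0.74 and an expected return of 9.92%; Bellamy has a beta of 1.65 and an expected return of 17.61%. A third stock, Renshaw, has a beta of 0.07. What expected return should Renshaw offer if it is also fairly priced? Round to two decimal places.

MRP (SML slope) = (17.61% − 9.92%) / (1.65 − 0.74) = 7.69% / 0.91 = 8.4505%
R_f (intercept) = 9.92% − 0.74 × 8.4505% = 3.6666%
E(R_Renshaw) = R_f + β × MRP = 3.6666% + 0.07 × 8.4505% = 4.26%

4.26%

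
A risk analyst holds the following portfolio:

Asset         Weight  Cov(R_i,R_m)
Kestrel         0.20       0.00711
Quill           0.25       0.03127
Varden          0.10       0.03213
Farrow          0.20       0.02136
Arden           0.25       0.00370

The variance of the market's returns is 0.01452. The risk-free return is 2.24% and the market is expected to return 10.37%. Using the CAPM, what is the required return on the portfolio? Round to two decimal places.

12.12%

β_Kestrel = 0.00711 / 0.01452 = 0.4897
β_Quill = 0.03127 / 0.01452 = 2.1536
β_Varden = 0.03213 / 0.01452 = 2.2128
β_Farrow = 0.02136 / 0.01452 = 1.4711
β_Arden = 0.00370 / 0.01452 = 0.2548
β_P = Σ w_i β_i = 0.20×0.4897 + 0.25×2.1536 + 0.10×2.2128 + 0.20×1.4711 + 0.25×0.2548 = 1.2155
MRP = 10.37% − 2.24% = 8.13%
E(R_P) = R_f + β_P × MRP = 2.24% + 1.2155 × 8.13% = 12.12%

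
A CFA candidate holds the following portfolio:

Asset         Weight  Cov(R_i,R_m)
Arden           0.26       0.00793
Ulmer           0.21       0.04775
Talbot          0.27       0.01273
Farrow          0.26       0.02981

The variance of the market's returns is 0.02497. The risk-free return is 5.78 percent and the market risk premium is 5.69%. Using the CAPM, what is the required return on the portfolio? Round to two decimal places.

β_Arden = 0.00793 / 0.02497 = 0.3176
β_Ulmer = 0.04775 / 0.02497 = 1.9123
β_Talbot = 0.01273 / 0.02497 = 0.5098
β_Farrow = 0.02981 / 0.02497 = 1.1938
β_P = Σ w_i β_i = 0.26×0.3176 + 0.21×1.9123 + 0.27×0.5098 + 0.26×1.1938 = 0.9322
E(R_P) = R_f + β_P × MRP = 5.78% + 0.9322 × 5.69% = 11.08%

11.08%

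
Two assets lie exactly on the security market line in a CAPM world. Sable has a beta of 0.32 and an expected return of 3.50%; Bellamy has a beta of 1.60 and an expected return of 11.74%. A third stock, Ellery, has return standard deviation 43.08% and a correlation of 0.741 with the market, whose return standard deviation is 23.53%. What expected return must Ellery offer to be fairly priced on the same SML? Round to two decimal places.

10.17%

MRP = (11.74% − 3.50%) / (1.60 − 0.32) = 6.4375%
R_f = 3.50% − 0.32 × 6.4375% = 1.4400%
β_Ellery = ρ·σ_i/σ_m = 0.741 × 43.08 / 23.53 = 1.3567
E(R_Ellery) = R_f + β × MRP = 1.4400% + 1.3567 × 6.4375% = 10.17%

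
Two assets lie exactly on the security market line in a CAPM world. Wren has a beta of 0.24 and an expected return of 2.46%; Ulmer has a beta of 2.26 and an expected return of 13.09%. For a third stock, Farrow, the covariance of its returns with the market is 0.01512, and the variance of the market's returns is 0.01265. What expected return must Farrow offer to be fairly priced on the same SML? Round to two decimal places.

MRP = (13.09% − 2.46%) / (2.26 − 0.24) = 5.2624%
R_f = 2.46% − 0.24 × 5.2624% = 1.1970%
β_Farrow = Cov / Var(R_m) = 0.01512 / 0.01265 = 1.1953
E(R_Farrow) = R_f + β × MRP = 1.1970% + 1.1953 × 5.2624% = 7.49%

7.49%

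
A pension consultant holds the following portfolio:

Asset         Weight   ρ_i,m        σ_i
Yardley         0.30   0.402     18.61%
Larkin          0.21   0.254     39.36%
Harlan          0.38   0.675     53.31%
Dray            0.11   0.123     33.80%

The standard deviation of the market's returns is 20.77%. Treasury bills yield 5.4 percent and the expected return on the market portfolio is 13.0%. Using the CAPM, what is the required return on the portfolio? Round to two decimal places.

12.16%

β_Yardley = 0.402 × 18.61% / 20.77% = 0.3602
β_Larkin = 0.254 × 39.36% / 20.77% = 0.4813
β_Harlan = 0.675 × 53.31% / 20.77% = 1.7325
β_Dray = 0.123 × 33.80% / 20.77% = 0.2002
β_P = Σ w_i β_i = 0.30×0.3602 + 0.21×0.4813 + 0.38×1.7325 + 0.11×0.2002 = 0.8895
MRP = 13.0% − 5.4% = 7.60%
E(R_P) = R_f + β_P × MRP = 5.4% + 0.8895 × 7.6% = 12.16%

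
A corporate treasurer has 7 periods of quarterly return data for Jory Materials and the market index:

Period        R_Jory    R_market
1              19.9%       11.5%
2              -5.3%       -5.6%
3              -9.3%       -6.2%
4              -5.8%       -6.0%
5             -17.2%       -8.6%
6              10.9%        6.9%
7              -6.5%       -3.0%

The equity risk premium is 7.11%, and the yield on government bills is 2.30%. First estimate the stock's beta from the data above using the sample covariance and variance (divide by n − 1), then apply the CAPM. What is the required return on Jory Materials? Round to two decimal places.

13.89%

Mean R_i = (19.9 − 5.3 − 9.3 − 5.8 − 17.2 + 10.9 − 6.5) / 7 = -1.9000%
Mean R_m = (11.5 − 5.6 − 6.2 − 6.0 − 8.6 + 6.9 − 3.0) / 7 = -1.5714%
Σ(R_i − R̄_i)(R_m − R̄_m) = 572.7200  ⇒  Cov = 572.7200 / 6 = 95.4533
Σ(R_m − R̄_m)² = 351.3343  ⇒  Var(R_m) = 351.3343 / 6 = 58.5557
β = Cov / Var(R_m) = 95.4533 / 58.5557 = 1.6301
E(R) = R_f + β × MRP = 2.30% + 1.6301 × 7.11% = 13.89%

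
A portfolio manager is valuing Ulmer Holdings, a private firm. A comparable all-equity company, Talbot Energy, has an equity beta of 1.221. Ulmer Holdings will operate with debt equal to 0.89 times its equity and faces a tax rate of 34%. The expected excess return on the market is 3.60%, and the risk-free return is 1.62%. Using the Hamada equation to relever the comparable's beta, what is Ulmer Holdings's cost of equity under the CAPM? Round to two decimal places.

8.60%

β_L = β_U × [1 + (1 − t)(D/E)] = 1.221 × [1 + (1 − 0.34) × 0.89]
    = 1.221 × [1 + 0.66 × 0.89] = 1.221 × 1.5874 = 1.9382
E(R) = R_f + β_L × MRP = 1.62% + 1.9382 × 3.60% = 8.60%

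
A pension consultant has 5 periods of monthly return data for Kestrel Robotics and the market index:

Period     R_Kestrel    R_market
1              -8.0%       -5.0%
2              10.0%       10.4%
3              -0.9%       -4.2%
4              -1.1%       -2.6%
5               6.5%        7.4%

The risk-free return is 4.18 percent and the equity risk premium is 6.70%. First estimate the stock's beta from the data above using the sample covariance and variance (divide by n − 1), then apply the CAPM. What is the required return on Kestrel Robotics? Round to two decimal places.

10.42%

Mean R_i = (-8.0 + 10.0 − 0.9 − 1.1 + 6.5) / 5 = 1.3000%
Mean R_m = (-5.0 + 10.4 − 4.2 − 2.6 + 7.4) / 5 = 1.2000%
Σ(R_i − R̄_i)(R_m − R̄_m) = 190.9400  ⇒  Cov = 190.9400 / 4 = 47.7350
Σ(R_m − R̄_m)² = 205.1200  ⇒  Var(R_m) = 205.1200 / 4 = 51.2800
β = Cov / Var(R_m) = 47.7350 / 51.2800 = 0.9309
E(R) = R_f + β × MRP = 4.18% + 0.9309 × 6.70% = 10.42%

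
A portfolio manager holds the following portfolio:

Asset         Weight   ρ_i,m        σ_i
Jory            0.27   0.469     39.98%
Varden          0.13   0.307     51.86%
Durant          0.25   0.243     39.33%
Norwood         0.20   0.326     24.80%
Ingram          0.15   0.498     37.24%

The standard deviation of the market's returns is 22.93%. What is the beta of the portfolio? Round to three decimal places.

0.607

β_Jory = 0.469 × 39.98% / 22.93% = 0.8177
β_Varden = 0.307 × 51.86% / 22.93% = 0.6943
β_Durant = 0.243 × 39.33% / 22.93% = 0.4168
β_Norwood = 0.326 × 24.80% / 22.93% = 0.3526
β_Ingram = 0.498 × 37.24% / 22.93% = 0.8088
β_P = Σ w_i β_i = 0.27×0.8177 + 0.13×0.6943 + 0.25×0.4168 + 0.20×0.3526 + 0.15×0.8088 = 0.6071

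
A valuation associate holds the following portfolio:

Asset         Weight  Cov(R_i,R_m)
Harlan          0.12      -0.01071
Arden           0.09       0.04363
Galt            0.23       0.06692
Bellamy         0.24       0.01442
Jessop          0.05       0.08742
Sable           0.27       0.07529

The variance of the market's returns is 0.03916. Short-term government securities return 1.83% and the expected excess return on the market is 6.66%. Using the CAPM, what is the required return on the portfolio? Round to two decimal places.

β_Harlan = -0.01071 / 0.03916 = -0.2735
β_Arden = 0.04363 / 0.03916 = 1.1141
β_Galt = 0.06692 / 0.03916 = 1.7089
β_Bellamy = 0.01442 / 0.03916 = 0.3682
β_Jessop = 0.08742 / 0.03916 = 2.2324
β_Sable = 0.07529 / 0.03916 = 1.9226
β_P = Σ w_i β_i = 0.12×-0.2735 + 0.09×1.1141 + 0.23×1.7089 + 0.24×0.3682 + 0.05×2.2324 + 0.27×1.9226 = 1.1796
E(R_P) = R_f + β_P × MRP = 1.83% + 1.1796 × 6.66% = 9.69%

9.69%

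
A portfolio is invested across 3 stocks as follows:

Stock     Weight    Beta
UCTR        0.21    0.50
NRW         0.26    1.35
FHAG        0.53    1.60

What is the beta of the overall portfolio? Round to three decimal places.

1.304

β_P = Σ w_i β_i = 0.21×0.50 + 0.26×1.35 + 0.53×1.60 = 1.3040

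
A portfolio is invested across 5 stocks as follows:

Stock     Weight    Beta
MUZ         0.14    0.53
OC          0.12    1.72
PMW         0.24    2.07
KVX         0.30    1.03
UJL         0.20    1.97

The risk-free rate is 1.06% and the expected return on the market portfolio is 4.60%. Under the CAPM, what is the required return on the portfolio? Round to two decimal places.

6.30%

β_P = Σ w_i β_i = 0.14×0.53 + 0.12×1.72 + 0.24×2.07 + 0.30×1.03 + 0.20×1.97 = 1.4804
MRP = 4.60% − 1.06% = 3.54%
E(R_P) = R_f + β_P × MRP = 1.06% + 1.4804 × 3.54% = 6.30%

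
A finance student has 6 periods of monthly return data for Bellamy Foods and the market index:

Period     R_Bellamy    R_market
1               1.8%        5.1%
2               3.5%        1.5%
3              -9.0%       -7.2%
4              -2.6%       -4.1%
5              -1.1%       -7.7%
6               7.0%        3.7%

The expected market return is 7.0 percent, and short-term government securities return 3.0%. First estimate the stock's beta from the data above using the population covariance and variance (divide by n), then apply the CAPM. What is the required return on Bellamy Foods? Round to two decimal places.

Mean R_i = (1.8 + 3.5 − 9.0 − 2.6 − 1.1 + 7.0) / 6 = -0.0667%
Mean R_m = (5.1 + 1.5 − 7.2 − 4.1 − 7.7 + 3.7) / 6 = -1.4500%
Σ(R_i − R̄_i)(R_m − R̄_m) = 123.6800  ⇒  Cov = 123.6800 / 6 = 20.6133
Σ(R_m − R̄_m)² = 157.2750  ⇒  Var(R_m) = 157.2750 / 6 = 26.2125
β = Cov / Var(R_m) = 20.6133 / 26.2125 = 0.7864
MRP = 7.0% − 3.0% = 4.00%
E(R) = R_f + β × MRP = 3.0% + 0.7864 × 4.0% = 6.15%

6.15%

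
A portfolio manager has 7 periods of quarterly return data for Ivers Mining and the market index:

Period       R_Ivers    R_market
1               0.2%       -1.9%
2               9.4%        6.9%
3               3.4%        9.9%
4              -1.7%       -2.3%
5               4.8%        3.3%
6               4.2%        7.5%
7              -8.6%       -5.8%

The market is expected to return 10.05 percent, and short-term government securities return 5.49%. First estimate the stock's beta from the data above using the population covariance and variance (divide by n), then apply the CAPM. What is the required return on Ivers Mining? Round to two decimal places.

Mean R_i = (0.2 + 9.4 + 3.4 − 1.7 + 4.8 + 4.2 − 8.6) / 7 = 1.6714%
Mean R_m = (-1.9 + 6.9 + 9.9 − 2.3 + 3.3 + 7.5 − 5.8) / 7 = 2.5143%
Σ(R_i − R̄_i)(R_m − R̄_m) = 169.8529  ⇒  Cov = 169.8529 / 7 = 24.2647
Σ(R_m − R̄_m)² = 211.0486  ⇒  Var(R_m) = 211.0486 / 7 = 30.1498
β = Cov / Var(R_m) = 24.2647 / 30.1498 = 0.8048
MRP = 10.05% − 5.49% = 4.56%
E(R) = R_f + β × MRP = 5.49% + 0.8048 × 4.56% = 9.16%

9.16%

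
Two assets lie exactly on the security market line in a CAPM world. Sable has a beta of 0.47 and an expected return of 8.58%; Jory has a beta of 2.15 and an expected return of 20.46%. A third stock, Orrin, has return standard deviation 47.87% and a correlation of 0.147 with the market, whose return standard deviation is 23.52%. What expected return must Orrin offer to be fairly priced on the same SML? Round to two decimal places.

MRP = (20.46% − 8.58%) / (2.15 − 0.47) = 7.0714%
R_f = 8.58% − 0.47 × 7.0714% = 5.2564%
β_Orrin = ρ·σ_i/σ_m = 0.147 × 47.87 / 23.52 = 0.2992
E(R_Orrin) = R_f + β × MRP = 5.2564% + 0.2992 × 7.0714% = 7.37%

7.37%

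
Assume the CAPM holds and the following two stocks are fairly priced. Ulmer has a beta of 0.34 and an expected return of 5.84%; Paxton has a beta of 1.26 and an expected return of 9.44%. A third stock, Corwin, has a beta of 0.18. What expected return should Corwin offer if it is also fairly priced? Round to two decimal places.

5.21%

MRP (SML slope) = (9.44% − 5.84%) / (1.26 − 0.34) = 3.60% / 0.92 = 3.9130%
R_f (intercept) = 5.84% − 0.34 × 3.9130% = 4.5096%
E(R_Corwin) = R_f + β × MRP = 4.5096% + 0.18 × 3.9130% = 5.21%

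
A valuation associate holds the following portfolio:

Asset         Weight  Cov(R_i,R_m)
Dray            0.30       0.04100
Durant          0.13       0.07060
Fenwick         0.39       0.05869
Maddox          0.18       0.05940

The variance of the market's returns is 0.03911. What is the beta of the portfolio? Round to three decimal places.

1.408

β_Dray = 0.04100 / 0.03911 = 1.0483
β_Durant = 0.07060 / 0.03911 = 1.8052
β_Fenwick = 0.05869 / 0.03911 = 1.5006
β_Maddox = 0.05940 / 0.03911 = 1.5188
β_P = Σ w_i β_i = 0.30×1.0483 + 0.13×1.8052 + 0.39×1.5006 + 0.18×1.5188 = 1.4078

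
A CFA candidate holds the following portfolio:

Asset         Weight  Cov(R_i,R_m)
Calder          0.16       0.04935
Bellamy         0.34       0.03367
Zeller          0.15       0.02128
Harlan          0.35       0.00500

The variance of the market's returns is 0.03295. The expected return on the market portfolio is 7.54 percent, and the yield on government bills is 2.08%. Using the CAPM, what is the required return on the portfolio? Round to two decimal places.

6.10%

β_Calder = 0.04935 / 0.03295 = 1.4977
β_Bellamy = 0.03367 / 0.03295 = 1.0219
β_Zeller = 0.02128 / 0.03295 = 0.6458
β_Harlan = 0.00500 / 0.03295 = 0.1517
β_P = Σ w_i β_i = 0.16×1.4977 + 0.34×1.0219 + 0.15×0.6458 + 0.35×0.1517 = 0.7370
MRP = 7.54% − 2.08% = 5.46%
E(R_P) = R_f + β_P × MRP = 2.08% + 0.7370 × 5.46% = 6.10%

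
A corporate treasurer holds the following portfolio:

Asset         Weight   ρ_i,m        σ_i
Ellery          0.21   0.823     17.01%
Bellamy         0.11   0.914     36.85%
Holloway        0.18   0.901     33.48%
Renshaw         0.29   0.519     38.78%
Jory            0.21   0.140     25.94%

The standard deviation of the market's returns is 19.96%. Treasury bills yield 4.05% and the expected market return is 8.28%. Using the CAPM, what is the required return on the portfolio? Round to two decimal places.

β_Ellery = 0.823 × 17.01% / 19.96% = 0.7014
β_Bellamy = 0.914 × 36.85% / 19.96% = 1.6874
β_Holloway = 0.901 × 33.48% / 19.96% = 1.5113
β_Renshaw = 0.519 × 38.78% / 19.96% = 1.0084
β_Jory = 0.140 × 25.94% / 19.96% = 0.1819
β_P = Σ w_i β_i = 0.21×0.7014 + 0.11×1.6874 + 0.18×1.5113 + 0.29×1.0084 + 0.21×0.1819 = 0.9356
MRP = 8.28% − 4.05% = 4.23%
E(R_P) = R_f + β_P × MRP = 4.05% + 0.9356 × 4.23% = 8.01%

8.01%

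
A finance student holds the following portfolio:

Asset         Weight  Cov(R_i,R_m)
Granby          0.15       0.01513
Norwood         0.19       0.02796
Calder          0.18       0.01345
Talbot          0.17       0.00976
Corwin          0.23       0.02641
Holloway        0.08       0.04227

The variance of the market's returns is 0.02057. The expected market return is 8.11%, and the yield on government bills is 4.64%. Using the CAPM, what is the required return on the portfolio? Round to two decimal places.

8.20%

β_Granby = 0.01513 / 0.02057 = 0.7355
β_Norwood = 0.02796 / 0.02057 = 1.3593
β_Calder = 0.01345 / 0.02057 = 0.6539
β_Talbot = 0.00976 / 0.02057 = 0.4745
β_Corwin = 0.02641 / 0.02057 = 1.2839
β_Holloway = 0.04227 / 0.02057 = 2.0549
β_P = Σ w_i β_i = 0.15×0.7355 + 0.19×1.3593 + 0.18×0.6539 + 0.17×0.4745 + 0.23×1.2839 + 0.08×2.0549 = 1.0266
MRP = 8.11% − 4.64% = 3.47%
E(R_P) = R_f + β_P × MRP = 4.64% + 1.0266 × 3.47% = 8.20%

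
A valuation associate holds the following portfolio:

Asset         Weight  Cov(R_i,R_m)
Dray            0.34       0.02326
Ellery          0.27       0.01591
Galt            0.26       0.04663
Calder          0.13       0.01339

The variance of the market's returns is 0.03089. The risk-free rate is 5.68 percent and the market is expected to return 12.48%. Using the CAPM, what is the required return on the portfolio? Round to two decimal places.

β_Dray = 0.02326 / 0.03089 = 0.7530
β_Ellery = 0.01591 / 0.03089 = 0.5151
β_Galt = 0.04663 / 0.03089 = 1.5096
β_Calder = 0.01339 / 0.03089 = 0.4335
β_P = Σ w_i β_i = 0.34×0.7530 + 0.27×0.5151 + 0.26×1.5096 + 0.13×0.4335 = 0.8439
MRP = 12.48% − 5.68% = 6.80%
E(R_P) = R_f + β_P × MRP = 5.68% + 0.8439 × 6.80% = 11.42%

11.42%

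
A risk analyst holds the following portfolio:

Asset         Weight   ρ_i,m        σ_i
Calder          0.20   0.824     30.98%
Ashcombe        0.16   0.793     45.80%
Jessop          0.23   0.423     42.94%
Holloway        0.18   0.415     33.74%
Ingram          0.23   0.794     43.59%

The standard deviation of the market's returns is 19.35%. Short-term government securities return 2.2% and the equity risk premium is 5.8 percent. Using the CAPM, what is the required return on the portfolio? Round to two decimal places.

9.87%

β_Calder = 0.824 × 30.98% / 19.35% = 1.3193
β_Ashcombe = 0.793 × 45.80% / 19.35% = 1.8770
β_Jessop = 0.423 × 42.94% / 19.35% = 0.9387
β_Holloway = 0.415 × 33.74% / 19.35% = 0.7236
β_Ingram = 0.794 × 43.59% / 19.35% = 1.7887
β_P = Σ w_i β_i = 0.20×1.3193 + 0.16×1.8770 + 0.23×0.9387 + 0.18×0.7236 + 0.23×1.7887 = 1.3217
E(R_P) = R_f + β_P × MRP = 2.2% + 1.3217 × 5.8% = 9.87%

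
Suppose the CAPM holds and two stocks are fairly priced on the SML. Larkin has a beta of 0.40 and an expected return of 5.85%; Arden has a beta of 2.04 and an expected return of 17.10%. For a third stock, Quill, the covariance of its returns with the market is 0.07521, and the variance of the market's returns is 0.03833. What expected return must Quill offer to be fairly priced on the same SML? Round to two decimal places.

MRP = (17.10% − 5.85%) / (2.04 − 0.40) = 6.8598%
R_f = 5.85% − 0.40 × 6.8598% = 3.1061%
β_Quill = Cov / Var(R_m) = 0.07521 / 0.03833 = 1.9622
E(R_Quill) = R_f + β × MRP = 3.1061% + 1.9622 × 6.8598% = 16.57%

16.57%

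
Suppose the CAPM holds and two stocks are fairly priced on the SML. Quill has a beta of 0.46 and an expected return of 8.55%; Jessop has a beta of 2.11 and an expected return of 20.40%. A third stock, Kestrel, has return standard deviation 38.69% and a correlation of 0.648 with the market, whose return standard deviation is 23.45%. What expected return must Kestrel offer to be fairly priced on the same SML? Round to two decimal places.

12.92%

MRP = (20.40% − 8.55%) / (2.11 − 0.46) = 7.1818%
R_f = 8.55% − 0.46 × 7.1818% = 5.2464%
β_Kestrel = ρ·σ_i/σ_m = 0.648 × 38.69 / 23.45 = 1.0691
E(R_Kestrel) = R_f + β × MRP = 5.2464% + 1.0691 × 7.1818% = 12.92%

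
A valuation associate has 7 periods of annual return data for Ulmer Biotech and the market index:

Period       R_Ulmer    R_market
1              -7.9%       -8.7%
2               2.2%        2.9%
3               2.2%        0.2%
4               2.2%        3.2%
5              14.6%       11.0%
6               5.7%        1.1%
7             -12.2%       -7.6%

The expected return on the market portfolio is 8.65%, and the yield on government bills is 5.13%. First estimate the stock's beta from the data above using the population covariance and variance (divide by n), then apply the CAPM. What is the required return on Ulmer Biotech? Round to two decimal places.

9.50%

Mean R_i = (-7.9 + 2.2 + 2.2 + 2.2 + 14.6 + 5.7 − 12.2) / 7 = 0.9714%
Mean R_m = (-8.7 + 2.9 + 0.2 + 3.2 + 11.0 + 1.1 − 7.6) / 7 = 0.3000%
Σ(R_i − R̄_i)(R_m − R̄_m) = 340.1400  ⇒  Cov = 340.1400 / 7 = 48.5914
Σ(R_m − R̄_m)² = 273.7200  ⇒  Var(R_m) = 273.7200 / 7 = 39.1029
β = Cov / Var(R_m) = 48.5914 / 39.1029 = 1.2427
MRP = 8.65% − 5.13% = 3.52%
E(R) = R_f + β × MRP = 5.13% + 1.2427 × 3.52% = 9.50%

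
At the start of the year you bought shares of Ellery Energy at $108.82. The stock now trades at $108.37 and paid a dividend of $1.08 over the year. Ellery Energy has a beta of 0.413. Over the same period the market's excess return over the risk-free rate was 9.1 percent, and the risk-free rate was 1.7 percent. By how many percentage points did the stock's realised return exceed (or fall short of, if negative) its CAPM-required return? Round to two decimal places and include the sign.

-4.88%

Realised HPR = (P1 + D1 − P0) / P0 = (108.37 + 1.08 − 108.82) / 108.82 = 0.63 / 108.82 = 0.5789%
CAPM required = R_f + β·MRP = 1.7% + 0.413 × 9.1% = 5.4583%
α = realised − required = 0.5789% − 5.4583% = -4.88%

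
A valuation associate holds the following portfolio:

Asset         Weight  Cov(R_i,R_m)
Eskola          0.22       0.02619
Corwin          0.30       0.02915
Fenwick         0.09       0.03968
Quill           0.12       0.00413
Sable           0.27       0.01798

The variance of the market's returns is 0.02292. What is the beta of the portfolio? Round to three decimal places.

1.022

β_Eskola = 0.02619 / 0.02292 = 1.1427
β_Corwin = 0.02915 / 0.02292 = 1.2718
β_Fenwick = 0.03968 / 0.02292 = 1.7312
β_Quill = 0.00413 / 0.02292 = 0.1802
β_Sable = 0.01798 / 0.02292 = 0.7845
β_P = Σ w_i β_i = 0.22×1.1427 + 0.30×1.2718 + 0.09×1.7312 + 0.12×0.1802 + 0.27×0.7845 = 1.0222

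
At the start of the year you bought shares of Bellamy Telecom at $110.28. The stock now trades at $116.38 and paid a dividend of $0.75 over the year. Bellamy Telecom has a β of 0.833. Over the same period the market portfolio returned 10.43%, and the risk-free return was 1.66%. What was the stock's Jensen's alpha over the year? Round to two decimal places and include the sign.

-2.75%

Realised HPR = (P1 + D1 − P0) / P0 = (116.38 + 0.75 − 110.28) / 110.28 = 6.85 / 110.28 = 6.2115%
MRP = 10.43% − 1.66% = 8.77%
CAPM required = R_f + β·MRP = 1.66% + 0.833 × 8.77% = 8.96541%
α = realised − required = 6.2115% − 8.96541% = -2.75%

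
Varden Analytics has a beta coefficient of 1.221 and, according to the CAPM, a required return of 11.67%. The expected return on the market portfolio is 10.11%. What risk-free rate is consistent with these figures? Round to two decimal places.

3.05%

E(R) = R_f + β(E(R_m) − R_f) = R_f(1 − β) + β·E(R_m)
11.67% = R_f × (1 − 1.221) + 1.221 × 10.11%
11.67% = R_f × -0.221 + 12.34431%
R_f = (11.67% − 12.34431%) / -0.221 = 3.05%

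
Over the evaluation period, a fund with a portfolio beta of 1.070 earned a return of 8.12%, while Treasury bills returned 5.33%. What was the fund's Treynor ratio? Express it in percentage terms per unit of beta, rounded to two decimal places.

2.61%

Treynor = (R_P − R_f) / β_P = (8.12% − 5.33%) / 1.0700 = 2.79% / 1.0700 = 2.61%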